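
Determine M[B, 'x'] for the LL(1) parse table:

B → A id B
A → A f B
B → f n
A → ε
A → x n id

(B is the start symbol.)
B → A id B

To find M[B, 'x'], we find productions for B where 'x' is in the predict set (PREDICT(N → α) = (FIRST(α) \ {ε}) ∪ (FOLLOW(N) if α ⇒* ε)).

Relevant sets:
  FIRST(A) = { 'f', 'x', ε }

B → A id B: PREDICT = { 'f', 'id', 'x' }
  'x' is in predict set, so this production goes in M[B, 'x']
B → f n: PREDICT = { 'f' }

M[B, 'x'] = B → A id B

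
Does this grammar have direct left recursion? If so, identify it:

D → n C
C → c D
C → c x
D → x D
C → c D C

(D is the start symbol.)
D → n C: starts with n
C → c D: starts with c
C → c x: starts with c
D → x D: starts with x
C → c D C: starts with c

No direct left recursion found.

Answer: No direct left recursion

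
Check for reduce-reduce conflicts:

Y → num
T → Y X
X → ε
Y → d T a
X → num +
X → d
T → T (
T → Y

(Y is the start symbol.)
Yes — I5: [T → Y .] vs [X → .]

A reduce-reduce conflict occurs when an LR(0) state has two complete items [A → α .] and [B → β .] — both call for a reduction, and with no lookahead the parser cannot choose between them.

Augment with Y' → Y and build the canonical LR(0) collection (I0 = CLOSURE({[Y' → . Y]}), then GOTO on every symbol after a dot until no new states appear). It has 12 states:
  I0: { [Y → . d T a], [Y → . num], [Y' → . Y] }  — shift
  I1: { [Y' → Y .] }  — accept
  I2: { [T → . T (], [T → . Y X], [T → . Y], [Y → . d T a], [Y → . num], [Y → d . T a] }  — shift
  I3: { [Y → num .] }  — reduce
  I4: { [T → T . (], [Y → d T . a] }  — shift
  I5: { [T → Y . X], [T → Y .], [X → . d], [X → . num +], [X → .] }  — shift, 2 reduces
  I6: { [T → Y X .] }  — reduce
  I7: { [X → d .] }  — reduce
  I8: { [X → num . +] }  — shift
  I9: { [X → num + .] }  — reduce
  I10: { [T → T ( .] }  — reduce
  I11: { [Y → d T a .] }  — reduce

I5 contains complete items [T → Y .], [X → .] — reduce-reduce conflict.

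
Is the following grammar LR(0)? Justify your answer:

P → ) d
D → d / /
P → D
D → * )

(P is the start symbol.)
Yes, the grammar is LR(0)

Augment with P' → P and build the canonical LR(0) collection (I0 = CLOSURE({[P' → . P]}), then GOTO on every symbol after a dot until no new states appear). It has 10 states:
  I0: { [D → . * )], [D → . d / /], [P → . ) d], [P → . D], [P' → . P] }  — shift
  I1: { [P → ) . d] }  — shift
  I2: { [D → * . )] }  — shift
  I3: { [P → D .] }  — reduce
  I4: { [P' → P .] }  — accept
  I5: { [D → d . / /] }  — shift
  I6: { [D → d / . /] }  — shift
  I7: { [D → d / / .] }  — reduce
  I8: { [D → * ) .] }  — reduce
  I9: { [P → ) d .] }  — reduce

Every state is either a pure shift/goto state or contains exactly one complete item and nothing to shift — no conflicts. The grammar is LR(0).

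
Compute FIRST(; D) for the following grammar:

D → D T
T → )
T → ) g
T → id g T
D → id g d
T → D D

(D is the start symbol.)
{ ';' }

To compute FIRST(; D), process the symbols left to right:
Symbol ; is a terminal. Add ';' and stop.
FIRST(; D) = { ';' }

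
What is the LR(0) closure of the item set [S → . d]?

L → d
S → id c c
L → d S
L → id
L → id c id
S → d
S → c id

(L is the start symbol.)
{ [S → . d] }

Start with: [S → . d]
The dot precedes the terminal d, so nothing is added.

CLOSURE = { [S → . d] }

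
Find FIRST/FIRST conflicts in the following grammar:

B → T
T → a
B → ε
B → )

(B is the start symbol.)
No FIRST/FIRST conflicts.

A FIRST/FIRST conflict occurs when two productions N → α and N → β for the same non-terminal have FIRST(α) ∩ FIRST(β) ≠ ∅ (with ε ∈ FIRST of a nullable right-hand side, so two nullable alternatives also conflict).

FIRST sets of the non-terminals at (or reachable through a nullable prefix from) the front of some alternative:
  FIRST(T) = { 'a' }

Productions for B:
  B → T: FIRST = { 'a' }
  B → ε: FIRST = { ε }
  B → ): FIRST = { ')' }
T has only one production, so no FIRST/FIRST conflict is possible there.

All alternatives of each non-terminal have pairwise disjoint FIRST sets.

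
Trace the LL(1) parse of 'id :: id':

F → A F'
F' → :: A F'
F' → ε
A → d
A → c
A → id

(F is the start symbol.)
Stack is shown with the top on the left.

Stack      Input       Action
-----------------------------
F $        id :: id $  output F → A F'
A F' $     id :: id $  output A → id
id F' $    id :: id $  match 'id'
F' $       :: id $     output F' → :: A F'
:: A F' $  :: id $     match '::'
A F' $     id $        output A → id
id F' $    id $        match 'id'
F' $       $           output F' → ε
$          $           accept

The string is accepted.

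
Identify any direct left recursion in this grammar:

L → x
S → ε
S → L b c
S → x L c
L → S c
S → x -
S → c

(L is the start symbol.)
L → x: starts with x
S → ε: starts with ε
S → L b c: starts with L
S → x L c: starts with x
L → S c: starts with S
S → x -: starts with x
S → c: starts with c

No direct left recursion found.

Answer: No direct left recursion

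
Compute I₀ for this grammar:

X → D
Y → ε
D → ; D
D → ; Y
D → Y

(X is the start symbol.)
First, augment the grammar with X' → X
I₀ = CLOSURE({ [X' → . X] }):
  [X' → . X] has the dot before X: add [X → . D]
  [X → . D] has the dot before D: add [D → . ; D], [D → . ; Y], [D → . Y]
  [D → . Y] has the dot before Y: add [Y → .]
No further items can be added.

I₀ = { [D → . ; D], [D → . ; Y], [D → . Y], [X → . D], [X' → . X], [Y → .] }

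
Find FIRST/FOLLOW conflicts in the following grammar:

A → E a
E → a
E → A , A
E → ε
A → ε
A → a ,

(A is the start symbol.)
Yes. A → E a with FOLLOW(A) on { ',', 'a' }; A → a ',' with FOLLOW(A) on { 'a' }; E → a with FOLLOW(E) on { 'a' }; E → A ',' A with FOLLOW(E) on { 'a' }

A FIRST/FOLLOW conflict occurs when a non-terminal N has a nullable alternative N → β (β ⇒* ε) and another alternative N → α with FIRST(α) ∩ FOLLOW(N) ≠ ∅: on such a lookahead the parser cannot decide between expanding α and letting N vanish via β.

Nullable non-terminals: A, E.
FIRST sets used below: FIRST(E) = { ',', 'a', ε }, FIRST(A) = { ',', 'a', ε }

A: nullable alternative(s) A → ε; FOLLOW(A) = { $, ',', 'a' }
  A → E a: FIRST \ {ε} = { ',', 'a' } — overlaps FOLLOW(A) on { ',', 'a' }: CONFLICT
  A → ε: FIRST \ {ε} = { } — this is the only nullable alternative, skip
  A → a ,: FIRST \ {ε} = { 'a' } — overlaps FOLLOW(A) on { 'a' }: CONFLICT

E: nullable alternative(s) E → ε; FOLLOW(E) = { 'a' }
  E → a: FIRST \ {ε} = { 'a' } — overlaps FOLLOW(E) on { 'a' }: CONFLICT
  E → A , A: FIRST \ {ε} = { ',', 'a' } — overlaps FOLLOW(E) on { 'a' }: CONFLICT
  E → ε: FIRST \ {ε} = { } — this is the only nullable alternative, skip

So the grammar has 4 FIRST/FOLLOW conflicts (marked CONFLICT above).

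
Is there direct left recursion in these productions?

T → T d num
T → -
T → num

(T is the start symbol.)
Yes, T is left-recursive

Direct left recursion occurs when N → N α for some non-terminal N (the right-hand side begins with the left-hand side itself).

T → T d num: LEFT RECURSIVE (starts with T)
T → -: starts with '-'
T → num: starts with num

The grammar has direct left recursion on: T.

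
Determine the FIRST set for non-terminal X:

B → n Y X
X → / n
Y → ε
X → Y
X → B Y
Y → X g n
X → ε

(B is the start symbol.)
{ '/', 'g', 'n', ε }

FIRST sets of the other non-terminals involved (by the same procedure, iterated to a fixed point):
  FIRST(Y) = { '/', 'g', 'n', ε }
  FIRST(B) = { 'n' }

From X → / n:
  - '/' is a terminal: add '/' and stop
From X → Y:
  - Y is a non-terminal: add FIRST(Y) \ {ε} = { '/', 'g', 'n' }
    Y is nullable and nothing follows, so the whole right-hand side can vanish: ε ∈ FIRST(X)
From X → B Y:
  - B is a non-terminal: add FIRST(B) \ {ε} = { 'n' }
    B is not nullable, so stop
From X → ε:
  - ε-production, so ε ∈ FIRST(X)

Collecting: FIRST(X) = { '/', 'g', 'n', ε }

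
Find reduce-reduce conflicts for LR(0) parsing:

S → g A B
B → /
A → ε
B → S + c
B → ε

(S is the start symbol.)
Augment with S' → S and build the canonical LR(0) collection (I0 = CLOSURE({[S' → . S]}), then GOTO on every symbol after a dot until no new states appear). It has 9 states:
  I0: { [S → . g A B], [S' → . S] }  — shift
  I1: { [S' → S .] }  — accept
  I2: { [A → .], [S → g . A B] }  — reduce
  I3: { [B → . /], [B → . S + c], [B → .], [S → . g A B], [S → g A . B] }  — shift, reduce
  I4: { [B → / .] }  — reduce
  I5: { [S → g A B .] }  — reduce
  I6: { [B → S . + c] }  — shift
  I7: { [B → S + . c] }  — shift
  I8: { [B → S + c .] }  — reduce

No state contains more than one complete item.

Answer: No reduce-reduce conflicts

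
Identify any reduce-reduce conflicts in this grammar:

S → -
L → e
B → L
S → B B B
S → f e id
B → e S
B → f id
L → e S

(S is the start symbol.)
Yes — I10: [B → e S .] vs [L → e S .]

A reduce-reduce conflict occurs when an LR(0) state has two complete items [A → α .] and [B → β .] — both call for a reduction, and with no lookahead the parser cannot choose between them.

Augment with S' → S and build the canonical LR(0) collection (I0 = CLOSURE({[S' → . S]}), then GOTO on every symbol after a dot until no new states appear). It has 14 states:
  I0: { [B → . L], [B → . e S], [B → . f id], [L → . e S], [L → . e], [S → . -], [S → . B B B], [S → . f e id], [S' → . S] }  — shift
  I1: { [S → - .] }  — reduce
  I2: { [B → . L], [B → . e S], [B → . f id], [L → . e S], [L → . e], [S → B . B B] }  — shift
  I3: { [B → L .] }  — reduce
  I4: { [S' → S .] }  — accept
  I5: { [B → . L], [B → . e S], [B → . f id], [B → e . S], [L → . e S], [L → . e], [L → e . S], [L → e .], [S → . -], [S → . B B B], [S → . f e id] }  — shift, reduce
  I6: { [B → f . id], [S → f . e id] }  — shift
  I7: { [S → f e . id] }  — shift
  I8: { [B → f id .] }  — reduce
  I9: { [S → f e id .] }  — reduce
  I10: { [B → e S .], [L → e S .] }  — 2 reduces
  I11: { [B → . L], [B → . e S], [B → . f id], [L → . e S], [L → . e], [S → B B . B] }  — shift
  I12: { [B → f . id] }  — shift
  I13: { [S → B B B .] }  — reduce

I10 contains complete items [B → e S .], [L → e S .] — reduce-reduce conflict.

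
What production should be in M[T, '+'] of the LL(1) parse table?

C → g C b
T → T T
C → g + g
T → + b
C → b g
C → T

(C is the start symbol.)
To find M[T, '+'], we find productions for T where '+' is in the predict set (PREDICT(N → α) = (FIRST(α) \ {ε}) ∪ (FOLLOW(N) if α ⇒* ε)).

Relevant sets:
  FIRST(T) = { '+' }

T → T T: PREDICT = { '+' }
  '+' is in predict set, so this production goes in M[T, '+']
T → + b: PREDICT = { '+' }
  '+' is in predict set, so this production goes in M[T, '+']

M[T, '+'] = T → T T, T → + b  (a multiply-defined cell — the grammar is not LL(1))

Answer: T → T T, T → + b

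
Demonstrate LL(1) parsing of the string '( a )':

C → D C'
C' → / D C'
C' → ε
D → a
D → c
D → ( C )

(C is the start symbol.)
LL(1) parsing maintains a stack (initially the start symbol over $) and the input. At each step: if the stack top is a terminal, match it against the current input token; if it is a non-terminal N, replace it with the RHS of M[N, lookahead] (the unique production whose predict set contains the lookahead).

Stack is shown with the top on the left.

Stack        Input    Action
----------------------------
C $          ( a ) $  output C → D C'
D C' $       ( a ) $  output D → ( C )
( C ) C' $   ( a ) $  match '('
C ) C' $     a ) $    output C → D C'
D C' ) C' $  a ) $    output D → a
a C' ) C' $  a ) $    match 'a'
C' ) C' $    ) $      output C' → ε
) C' $       ) $      match ')'
C' $         $        output C' → ε
$            $        accept

The string is accepted.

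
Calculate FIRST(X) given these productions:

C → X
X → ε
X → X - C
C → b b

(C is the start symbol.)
{ '-', ε }

To compute FIRST(X), examine every production with X on the left-hand side, reading each right-hand side left to right until a non-nullable symbol is reached.

From X → ε:
  - ε-production, so ε ∈ FIRST(X)
From X → X - C:
  - X is the symbol being defined: contributes nothing new
    X is nullable, so continue to the next symbol
  - '-' is a terminal: add '-' and stop

Collecting: FIRST(X) = { '-', ε }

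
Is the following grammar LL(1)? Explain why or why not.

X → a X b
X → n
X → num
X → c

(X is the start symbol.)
Yes, the grammar is LL(1).

A grammar is LL(1) if for each non-terminal N with multiple productions, the predict sets of those productions are pairwise disjoint, where PREDICT(N → α) = (FIRST(α) \ {ε}) ∪ (FOLLOW(N) if α ⇒* ε).

For X:
  PREDICT(X → a X b) = { 'a' }
  PREDICT(X → n) = { 'n' }
  PREDICT(X → num) = { 'num' }
  PREDICT(X → c) = { 'c' }

All predict sets are disjoint. The grammar IS LL(1).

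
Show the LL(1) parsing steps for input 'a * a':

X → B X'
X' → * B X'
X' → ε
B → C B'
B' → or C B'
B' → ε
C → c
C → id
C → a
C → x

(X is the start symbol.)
LL(1) parsing maintains a stack (initially the start symbol over $) and the input. At each step: if the stack top is a terminal, match it against the current input token; if it is a non-terminal N, replace it with the RHS of M[N, lookahead] (the unique production whose predict set contains the lookahead).

Stack is shown with the top on the left.

Stack      Input    Action
--------------------------
X $        a * a $  output X → B X'
B X' $     a * a $  output B → C B'
C B' X' $  a * a $  output C → a
a B' X' $  a * a $  match 'a'
B' X' $    * a $    output B' → ε
X' $       * a $    output X' → * B X'
* B X' $   * a $    match '*'
B X' $     a $      output B → C B'
C B' X' $  a $      output C → a
a B' X' $  a $      match 'a'
B' X' $    $        output B' → ε
X' $       $        output X' → ε
$          $        accept

The string is accepted.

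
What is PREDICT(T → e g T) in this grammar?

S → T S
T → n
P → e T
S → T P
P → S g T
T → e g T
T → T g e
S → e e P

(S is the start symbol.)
PREDICT(T → e g T) = (FIRST(RHS) \ {ε}) ∪ (FOLLOW(T) if ε ∈ FIRST(RHS), i.e. RHS ⇒* ε)
FIRST(e g T) = { 'e' }
ε ∉ FIRST(e g T), so FOLLOW(T) is not added.
PREDICT(T → e g T) = { 'e' }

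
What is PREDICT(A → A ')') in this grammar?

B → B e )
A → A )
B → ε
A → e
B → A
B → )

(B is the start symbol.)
{ 'e' }

PREDICT(A → A ')') = (FIRST(RHS) \ {ε}) ∪ (FOLLOW(A) if ε ∈ FIRST(RHS), i.e. RHS ⇒* ε)
FIRST(A) = { 'e' }
FIRST(A ')') = { 'e' }
ε ∉ FIRST(A ')'), so FOLLOW(A) is not added.
PREDICT(A → A ')') = { 'e' }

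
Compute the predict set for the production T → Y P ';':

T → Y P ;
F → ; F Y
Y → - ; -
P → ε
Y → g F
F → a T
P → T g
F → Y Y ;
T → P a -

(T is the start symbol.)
{ '-', 'g' }

PREDICT(T → Y P ';') = (FIRST(RHS) \ {ε}) ∪ (FOLLOW(T) if ε ∈ FIRST(RHS), i.e. RHS ⇒* ε)
FIRST(Y) = { '-', 'g' }
FIRST(Y P ';') = { '-', 'g' }
ε ∉ FIRST(Y P ';'), so FOLLOW(T) is not added.
PREDICT(T → Y P ';') = { '-', 'g' }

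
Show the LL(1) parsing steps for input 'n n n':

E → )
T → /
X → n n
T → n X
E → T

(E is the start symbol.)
LL(1) parsing maintains a stack (initially the start symbol over $) and the input. At each step: if the stack top is a terminal, match it against the current input token; if it is a non-terminal N, replace it with the RHS of M[N, lookahead] (the unique production whose predict set contains the lookahead).

Stack is shown with the top on the left.

Stack  Input    Action
----------------------
E $    n n n $  output E → T
T $    n n n $  output T → n X
n X $  n n n $  match 'n'
X $    n n $    output X → n n
n n $  n n $    match 'n'
n $    n $      match 'n'
$      $        accept

The string is accepted.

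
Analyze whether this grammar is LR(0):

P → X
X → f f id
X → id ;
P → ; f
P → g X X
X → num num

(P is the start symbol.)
Augment with P' → P and build the canonical LR(0) collection (I0 = CLOSURE({[P' → . P]}), then GOTO on every symbol after a dot until no new states appear). It has 15 states:
  I0: { [P → . ; f], [P → . X], [P → . g X X], [P' → . P], [X → . f f id], [X → . id ;], [X → . num num] }  — shift
  I1: { [P → ; . f] }  — shift
  I2: { [P' → P .] }  — accept
  I3: { [P → X .] }  — reduce
  I4: { [X → f . f id] }  — shift
  I5: { [P → g . X X], [X → . f f id], [X → . id ;], [X → . num num] }  — shift
  I6: { [X → id . ;] }  — shift
  I7: { [X → num . num] }  — shift
  I8: { [X → num num .] }  — reduce
  I9: { [X → id ; .] }  — reduce
  I10: { [P → g X . X], [X → . f f id], [X → . id ;], [X → . num num] }  — shift
  I11: { [P → g X X .] }  — reduce
  I12: { [X → f f . id] }  — shift
  I13: { [X → f f id .] }  — reduce
  I14: { [P → ; f .] }  — reduce

Every state is either a pure shift/goto state or contains exactly one complete item and nothing to shift — no conflicts. The grammar is LR(0).

Answer: Yes, the grammar is LR(0)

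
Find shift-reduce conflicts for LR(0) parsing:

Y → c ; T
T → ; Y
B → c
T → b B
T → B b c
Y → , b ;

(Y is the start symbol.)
A shift-reduce conflict occurs when an LR(0) state has both:
  - a complete (reduce) item [A → α .] (dot at the end), and
  - a shift item [B → β . c γ] (dot before a terminal).

Augment with Y' → Y and build the canonical LR(0) collection (I0 = CLOSURE({[Y' → . Y]}), then GOTO on every symbol after a dot until no new states appear). It has 16 states:
  I0: { [Y → . , b ;], [Y → . c ; T], [Y' → . Y] }  — shift
  I1: { [Y → , . b ;] }  — shift
  I2: { [Y' → Y .] }  — accept
  I3: { [Y → c . ; T] }  — shift
  I4: { [B → . c], [T → . ; Y], [T → . B b c], [T → . b B], [Y → c ; . T] }  — shift
  I5: { [T → ; . Y], [Y → . , b ;], [Y → . c ; T] }  — shift
  I6: { [T → B . b c] }  — shift
  I7: { [Y → c ; T .] }  — reduce
  I8: { [B → . c], [T → b . B] }  — shift
  I9: { [B → c .] }  — reduce
  I10: { [T → b B .] }  — reduce
  I11: { [T → B b . c] }  — shift
  I12: { [T → B b c .] }  — reduce
  I13: { [T → ; Y .] }  — reduce
  I14: { [Y → , b . ;] }  — shift
  I15: { [Y → , b ; .] }  — reduce

No state contains both a complete item and a shift item.

Answer: No shift-reduce conflicts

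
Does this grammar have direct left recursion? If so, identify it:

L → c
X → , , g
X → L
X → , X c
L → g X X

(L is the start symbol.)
Direct left recursion occurs when N → N α for some non-terminal N (the right-hand side begins with the left-hand side itself).

L → c: starts with c
X → , , g: starts with ','
X → L: starts with L
X → , X c: starts with ','
L → g X X: starts with g

No direct left recursion found.

Answer: No direct left recursion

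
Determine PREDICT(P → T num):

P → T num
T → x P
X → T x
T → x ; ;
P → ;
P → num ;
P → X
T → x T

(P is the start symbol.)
{ 'x' }

PREDICT(P → T num) = (FIRST(RHS) \ {ε}) ∪ (FOLLOW(P) if ε ∈ FIRST(RHS), i.e. RHS ⇒* ε)
FIRST(T) = { 'x' }
FIRST(T num) = { 'x' }
ε ∉ FIRST(T num), so FOLLOW(P) is not added.
PREDICT(P → T num) = { 'x' }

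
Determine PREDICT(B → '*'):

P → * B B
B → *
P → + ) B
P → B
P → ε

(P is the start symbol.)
PREDICT(B → '*') = (FIRST(RHS) \ {ε}) ∪ (FOLLOW(B) if ε ∈ FIRST(RHS), i.e. RHS ⇒* ε)
FIRST('*') = { '*' }
ε ∉ FIRST('*'), so FOLLOW(B) is not added.
PREDICT(B → '*') = { '*' }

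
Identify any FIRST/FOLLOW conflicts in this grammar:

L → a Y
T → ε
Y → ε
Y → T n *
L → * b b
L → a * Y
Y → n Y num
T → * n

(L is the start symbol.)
Nullable non-terminals: T, Y.
FIRST sets used below: FIRST(T) = { '*', ε }

T: nullable alternative(s) T → ε; FOLLOW(T) = { 'n' }
  T → ε: FIRST \ {ε} = { } — this is the only nullable alternative, skip
  T → * n: FIRST \ {ε} = { '*' } — disjoint from FOLLOW(T)

Y: nullable alternative(s) Y → ε; FOLLOW(Y) = { $, 'num' }
  Y → ε: FIRST \ {ε} = { } — this is the only nullable alternative, skip
  Y → T n *: FIRST \ {ε} = { '*', 'n' } — disjoint from FOLLOW(Y)
  Y → n Y num: FIRST \ {ε} = { 'n' } — disjoint from FOLLOW(Y)

L has no nullable alternative, so no FIRST/FOLLOW check is needed there.

No FIRST/FOLLOW conflicts found.

Answer: No FIRST/FOLLOW conflicts.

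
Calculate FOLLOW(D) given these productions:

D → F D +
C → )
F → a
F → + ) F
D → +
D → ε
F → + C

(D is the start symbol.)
To compute FOLLOW(D), find every occurrence of D on a right-hand side N → α D β: add FIRST(β) \ {ε}, and if β is empty or nullable also add FOLLOW(N). Iterate to a fixed point.

D is the start symbol, so $ ∈ FOLLOW(D).
In D → F D +: D is followed by '+', add FIRST('+') \ {ε} = { '+' }

Taking the union: FOLLOW(D) = { $, '+' }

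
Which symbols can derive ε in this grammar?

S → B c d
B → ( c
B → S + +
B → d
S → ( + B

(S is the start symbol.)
None

There are no ε-productions, so no non-terminal can derive ε.
No non-terminals are nullable.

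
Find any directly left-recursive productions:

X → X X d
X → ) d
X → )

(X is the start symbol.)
X → X X d: LEFT RECURSIVE (starts with X)
X → ) d: starts with ')'
X → ): starts with ')'

The grammar has direct left recursion on: X.

Answer: Yes, X is left-recursive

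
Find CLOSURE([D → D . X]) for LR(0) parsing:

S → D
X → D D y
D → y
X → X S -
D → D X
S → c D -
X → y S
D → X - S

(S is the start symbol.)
To compute CLOSURE, for each item [A → α.Bβ] where B is a non-terminal, add [B → .γ] for all productions B → γ; repeat for the newly added items until nothing changes.

Start with: [D → D . X]
  [D → D . X] has the dot before X: add [X → . D D y], [X → . X S -], [X → . y S]
  [X → . D D y] has the dot before D: add [D → . y], [D → . D X], [D → . X - S]
No further items can be added.

CLOSURE = { [D → . D X], [D → . X - S], [D → . y], [D → D . X], [X → . D D y], [X → . X S -], [X → . y S] }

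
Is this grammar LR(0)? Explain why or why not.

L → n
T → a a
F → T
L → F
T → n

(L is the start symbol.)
No. Reduce-reduce conflict: [L → n .] and [T → n .]

A grammar is LR(0) if no state in the canonical LR(0) collection has:
  - both a shift item (dot before a terminal) and a complete item (shift-reduce conflict), or
  - two or more complete items (reduce-reduce conflict; the accept item [L' → L .] counts as a complete item here).

Augment with L' → L and build the canonical LR(0) collection (I0 = CLOSURE({[L' → . L]}), then GOTO on every symbol after a dot until no new states appear). It has 7 states:
  I0: { [F → . T], [L → . F], [L → . n], [L' → . L], [T → . a a], [T → . n] }  — shift
  I1: { [L → F .] }  — reduce
  I2: { [L' → L .] }  — accept
  I3: { [F → T .] }  — reduce
  I4: { [T → a . a] }  — shift
  I5: { [L → n .], [T → n .] }  — 2 reduces
  I6: { [T → a a .] }  — reduce

Conflict in state I5:
  Reduce-reduce conflict: [L → n .] and [T → n .]
So the grammar is NOT LR(0).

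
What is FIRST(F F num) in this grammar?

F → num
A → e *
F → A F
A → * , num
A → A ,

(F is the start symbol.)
FIRST sets of the non-terminals involved (from the grammar, by fixed-point iteration):
  FIRST(F) = { '*', 'e', 'num' }

To compute FIRST(F F num), process the symbols left to right:
Symbol F is a non-terminal. Add FIRST(F) \ {ε} = { '*', 'e', 'num' }
F is not nullable (ε ∉ FIRST(F)), so stop here.
FIRST(F F num) = { '*', 'e', 'num' }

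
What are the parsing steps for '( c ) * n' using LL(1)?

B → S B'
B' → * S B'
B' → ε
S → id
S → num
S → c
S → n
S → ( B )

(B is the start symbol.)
Stack is shown with the top on the left.

Stack        Input        Action
--------------------------------
B $          ( c ) * n $  output B → S B'
S B' $       ( c ) * n $  output S → ( B )
( B ) B' $   ( c ) * n $  match '('
B ) B' $     c ) * n $    output B → S B'
S B' ) B' $  c ) * n $    output S → c
c B' ) B' $  c ) * n $    match 'c'
B' ) B' $    ) * n $      output B' → ε
) B' $       ) * n $      match ')'
B' $         * n $        output B' → * S B'
* S B' $     * n $        match '*'
S B' $       n $          output S → n
n B' $       n $          match 'n'
B' $         $            output B' → ε
$            $            accept

The string is accepted.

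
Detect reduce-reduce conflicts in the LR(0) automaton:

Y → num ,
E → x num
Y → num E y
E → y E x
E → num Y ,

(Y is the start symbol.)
No reduce-reduce conflicts

Augment with Y' → Y and build the canonical LR(0) collection (I0 = CLOSURE({[Y' → . Y]}), then GOTO on every symbol after a dot until no new states appear). It has 14 states:
  I0: { [Y → . num ,], [Y → . num E y], [Y' → . Y] }  — shift
  I1: { [Y' → Y .] }  — accept
  I2: { [E → . num Y ,], [E → . x num], [E → . y E x], [Y → num . ,], [Y → num . E y] }  — shift
  I3: { [Y → num , .] }  — reduce
  I4: { [Y → num E . y] }  — shift
  I5: { [E → num . Y ,], [Y → . num ,], [Y → . num E y] }  — shift
  I6: { [E → x . num] }  — shift
  I7: { [E → . num Y ,], [E → . x num], [E → . y E x], [E → y . E x] }  — shift
  I8: { [E → y E . x] }  — shift
  I9: { [E → y E x .] }  — reduce
  I10: { [E → x num .] }  — reduce
  I11: { [E → num Y . ,] }  — shift
  I12: { [E → num Y , .] }  — reduce
  I13: { [Y → num E y .] }  — reduce

No state contains more than one complete item.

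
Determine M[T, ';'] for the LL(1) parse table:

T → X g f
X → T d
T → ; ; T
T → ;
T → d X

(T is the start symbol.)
T → X g f, T → ; ; T, T → ;

To find M[T, ';'], we find productions for T where ';' is in the predict set (PREDICT(N → α) = (FIRST(α) \ {ε}) ∪ (FOLLOW(N) if α ⇒* ε)).

Relevant sets:
  FIRST(X) = { ';', 'd' }

T → X g f: PREDICT = { ';', 'd' }
  ';' is in predict set, so this production goes in M[T, ';']
T → ; ; T: PREDICT = { ';' }
  ';' is in predict set, so this production goes in M[T, ';']
T → ;: PREDICT = { ';' }
  ';' is in predict set, so this production goes in M[T, ';']
T → d X: PREDICT = { 'd' }

M[T, ';'] = T → X g f, T → ; ; T, T → ;  (a multiply-defined cell — the grammar is not LL(1))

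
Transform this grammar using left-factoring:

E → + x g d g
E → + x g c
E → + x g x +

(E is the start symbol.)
E → + x g E'
E' → d g
E' → c
E' → x +

Left-factoring transforms A → αβ₁ | αβ₂ into A → αA' and A' → β₁ | β₂
(α is the longest common prefix among the alternatives). Repeat until
no nonterminal has two alternatives with a common prefix.

Round 1: E has alternatives sharing prefix '+ x g'. Introduce E': E → + x g E'
  Add: E' → d g
  Add: E' → c
  Add: E' → x +

No remaining common prefixes — done.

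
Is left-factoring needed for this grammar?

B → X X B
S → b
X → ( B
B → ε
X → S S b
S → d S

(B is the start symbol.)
Left-factoring is needed when two productions for the same non-terminal
share a common prefix on the right-hand side.

Productions for B:
  B → X X B
  B → ε
Productions for S:
  S → b
  S → d S
Productions for X:
  X → ( B
  X → S S b

No common prefixes found.

Answer: No, left-factoring is not needed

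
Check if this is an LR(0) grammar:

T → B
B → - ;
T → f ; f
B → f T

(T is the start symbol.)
Yes, the grammar is LR(0)

A grammar is LR(0) if no state in the canonical LR(0) collection has:
  - both a shift item (dot before a terminal) and a complete item (shift-reduce conflict), or
  - two or more complete items (reduce-reduce conflict; the accept item [T' → T .] counts as a complete item here).

Augment with T' → T and build the canonical LR(0) collection (I0 = CLOSURE({[T' → . T]}), then GOTO on every symbol after a dot until no new states appear). It has 9 states:
  I0: { [B → . - ;], [B → . f T], [T → . B], [T → . f ; f], [T' → . T] }  — shift
  I1: { [B → - . ;] }  — shift
  I2: { [T → B .] }  — reduce
  I3: { [T' → T .] }  — accept
  I4: { [B → . - ;], [B → . f T], [B → f . T], [T → . B], [T → . f ; f], [T → f . ; f] }  — shift
  I5: { [T → f ; . f] }  — shift
  I6: { [B → f T .] }  — reduce
  I7: { [T → f ; f .] }  — reduce
  I8: { [B → - ; .] }  — reduce

Every state is either a pure shift/goto state or contains exactly one complete item and nothing to shift — no conflicts. The grammar is LR(0).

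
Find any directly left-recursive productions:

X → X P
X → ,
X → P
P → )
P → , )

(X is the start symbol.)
Direct left recursion occurs when N → N α for some non-terminal N (the right-hand side begins with the left-hand side itself).

X → X P: LEFT RECURSIVE (starts with X)
X → ,: starts with ','
X → P: starts with P
P → ): starts with ')'
P → , ): starts with ','

The grammar has direct left recursion on: X.

Answer: Yes, X is left-recursive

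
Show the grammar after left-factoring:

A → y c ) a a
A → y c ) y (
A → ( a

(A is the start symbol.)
A → y c ) A'
A' → a a
A' → y (
A → ( a

Left-factoring transforms A → αβ₁ | αβ₂ into A → αA' and A' → β₁ | β₂
(α is the longest common prefix among the alternatives). Repeat until
no nonterminal has two alternatives with a common prefix.

Round 1: A has alternatives sharing prefix 'y c )'. Introduce A': A → y c ) A'
  Add: A' → a a
  Add: A' → y (

No remaining common prefixes — done.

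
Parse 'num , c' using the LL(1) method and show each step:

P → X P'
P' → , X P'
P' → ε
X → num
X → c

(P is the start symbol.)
LL(1) parsing maintains a stack (initially the start symbol over $) and the input. At each step: if the stack top is a terminal, match it against the current input token; if it is a non-terminal N, replace it with the RHS of M[N, lookahead] (the unique production whose predict set contains the lookahead).

Stack is shown with the top on the left.

Stack     Input      Action
---------------------------
P $       num , c $  output P → X P'
X P' $    num , c $  output X → num
num P' $  num , c $  match 'num'
P' $      , c $      output P' → , X P'
, X P' $  , c $      match ','
X P' $    c $        output X → c
c P' $    c $        match 'c'
P' $      $          output P' → ε
$         $          accept

The string is accepted.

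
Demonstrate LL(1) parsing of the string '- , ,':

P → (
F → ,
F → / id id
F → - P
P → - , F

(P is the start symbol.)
LL(1) parsing maintains a stack (initially the start symbol over $) and the input. At each step: if the stack top is a terminal, match it against the current input token; if it is a non-terminal N, replace it with the RHS of M[N, lookahead] (the unique production whose predict set contains the lookahead).

Stack is shown with the top on the left.

Stack    Input    Action
------------------------
P $      - , , $  output P → - , F
- , F $  - , , $  match '-'
, F $    , , $    match ','
F $      , $      output F → ,
, $      , $      match ','
$        $        accept

The string is accepted.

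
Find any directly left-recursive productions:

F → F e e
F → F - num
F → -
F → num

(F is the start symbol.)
Direct left recursion occurs when N → N α for some non-terminal N (the right-hand side begins with the left-hand side itself).

F → F e e: LEFT RECURSIVE (starts with F)
F → F - num: LEFT RECURSIVE (starts with F)
F → -: starts with '-'
F → num: starts with num

The grammar has direct left recursion on: F.

Answer: Yes, F is left-recursive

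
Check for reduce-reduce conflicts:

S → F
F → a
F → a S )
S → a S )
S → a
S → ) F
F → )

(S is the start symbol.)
A reduce-reduce conflict occurs when an LR(0) state has two complete items [A → α .] and [B → β .] — both call for a reduction, and with no lookahead the parser cannot choose between them.

Augment with S' → S and build the canonical LR(0) collection (I0 = CLOSURE({[S' → . S]}), then GOTO on every symbol after a dot until no new states appear). It has 12 states:
  I0: { [F → . )], [F → . a S )], [F → . a], [S → . ) F], [S → . F], [S → . a S )], [S → . a], [S' → . S] }  — shift
  I1: { [F → ) .], [F → . )], [F → . a S )], [F → . a], [S → ) . F] }  — shift, reduce
  I2: { [S → F .] }  — reduce
  I3: { [S' → S .] }  — accept
  I4: { [F → . )], [F → . a S )], [F → . a], [F → a . S )], [F → a .], [S → . ) F], [S → . F], [S → . a S )], [S → . a], [S → a . S )], [S → a .] }  — shift, 2 reduces
  I5: { [F → a S . )], [S → a S . )] }  — shift
  I6: { [F → a S ) .], [S → a S ) .] }  — 2 reduces
  I7: { [F → ) .] }  — reduce
  I8: { [S → ) F .] }  — reduce
  I9: { [F → . )], [F → . a S )], [F → . a], [F → a . S )], [F → a .], [S → . ) F], [S → . F], [S → . a S )], [S → . a] }  — shift, reduce
  I10: { [F → a S . )] }  — shift
  I11: { [F → a S ) .] }  — reduce

I4 contains complete items [F → a .], [S → a .] — reduce-reduce conflict.
I6 contains complete items [F → a S ) .], [S → a S ) .] — reduce-reduce conflict.

Answer: Yes — I4: [F → a .] vs [S → a .]; I6: [F → a S ) .] vs [S → a S ) .]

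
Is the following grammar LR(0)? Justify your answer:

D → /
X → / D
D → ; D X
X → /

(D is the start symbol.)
Augment with D' → D and build the canonical LR(0) collection (I0 = CLOSURE({[D' → . D]}), then GOTO on every symbol after a dot until no new states appear). It has 8 states:
  I0: { [D → . /], [D → . ; D X], [D' → . D] }  — shift
  I1: { [D → / .] }  — reduce
  I2: { [D → . /], [D → . ; D X], [D → ; . D X] }  — shift
  I3: { [D' → D .] }  — accept
  I4: { [D → ; D . X], [X → . / D], [X → . /] }  — shift
  I5: { [D → . /], [D → . ; D X], [X → / . D], [X → / .] }  — shift, reduce
  I6: { [D → ; D X .] }  — reduce
  I7: { [X → / D .] }  — reduce

Conflict in state I5:
  Shift-reduce conflict between [X → / .] and [D → . /]
So the grammar is NOT LR(0).

Answer: No. Shift-reduce conflict between [X → / .] and [D → . /]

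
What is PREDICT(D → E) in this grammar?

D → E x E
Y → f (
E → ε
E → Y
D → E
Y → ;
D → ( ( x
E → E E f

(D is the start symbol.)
PREDICT(D → E) = (FIRST(RHS) \ {ε}) ∪ (FOLLOW(D) if ε ∈ FIRST(RHS), i.e. RHS ⇒* ε)
FIRST(E) = { ';', 'f', ε }
FIRST(E) = { ';', 'f', ε }
ε ∈ FIRST(E) (the right-hand side is nullable), so add FOLLOW(D) = { $ }
PREDICT(D → E) = { $, ';', 'f' }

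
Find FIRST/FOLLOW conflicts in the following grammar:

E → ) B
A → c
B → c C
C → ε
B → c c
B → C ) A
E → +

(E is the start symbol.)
Nullable non-terminals: C.
C has a nullable alternative but only one production, so nothing to check.

A, B, E have no nullable alternative, so no FIRST/FOLLOW check is needed there.

No FIRST/FOLLOW conflicts found.

Answer: No FIRST/FOLLOW conflicts.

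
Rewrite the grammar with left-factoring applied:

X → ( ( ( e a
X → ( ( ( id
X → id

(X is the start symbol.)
Left-factoring transforms A → αβ₁ | αβ₂ into A → αA' and A' → β₁ | β₂
(α is the longest common prefix among the alternatives). Repeat until
no nonterminal has two alternatives with a common prefix.

Round 1: X has alternatives sharing prefix '( ( ('. Introduce X': X → ( ( ( X'
  Add: X' → e a
  Add: X' → id

No remaining common prefixes — done.

Resulting grammar:
X → ( ( ( X'
X' → e a
X' → id
X → id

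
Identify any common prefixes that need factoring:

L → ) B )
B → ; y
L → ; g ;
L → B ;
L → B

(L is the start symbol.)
Yes, L has productions with common prefix 'B'

Left-factoring is needed when two productions for the same non-terminal
share a common prefix on the right-hand side.

Productions for L:
  L → ) B )
  L → ; g ;
  L → B ;
  L → B

Found common prefix 'B' in productions for L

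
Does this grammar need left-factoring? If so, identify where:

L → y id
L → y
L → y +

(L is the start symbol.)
Left-factoring is needed when two productions for the same non-terminal
share a common prefix on the right-hand side.

Productions for L:
  L → y id
  L → y
  L → y +

Found common prefix 'y' in productions for L

Answer: Yes, L has productions with common prefix 'y'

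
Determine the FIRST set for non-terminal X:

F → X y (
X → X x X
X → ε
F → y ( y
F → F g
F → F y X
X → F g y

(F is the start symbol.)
{ 'x', 'y', ε }

FIRST sets of the other non-terminals involved (by the same procedure, iterated to a fixed point):
  FIRST(F) = { 'x', 'y' }

From X → X x X:
  - X is the symbol being defined: contributes nothing new
    X is nullable, so continue to the next symbol
  - x is a terminal: add 'x' and stop
From X → ε:
  - ε-production, so ε ∈ FIRST(X)
From X → F g y:
  - F is a non-terminal: add FIRST(F) \ {ε} = { 'x', 'y' }
    F is not nullable, so stop

Collecting: FIRST(X) = { 'x', 'y', ε }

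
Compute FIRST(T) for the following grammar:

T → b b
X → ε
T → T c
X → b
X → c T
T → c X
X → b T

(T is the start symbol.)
To compute FIRST(T), examine every production with T on the left-hand side, reading each right-hand side left to right until a non-nullable symbol is reached.

From T → b b:
  - b is a terminal: add 'b' and stop
From T → T c:
  - T is the symbol being defined: contributes nothing new
    T is not nullable, so stop
From T → c X:
  - c is a terminal: add 'c' and stop

Collecting: FIRST(T) = { 'b', 'c' }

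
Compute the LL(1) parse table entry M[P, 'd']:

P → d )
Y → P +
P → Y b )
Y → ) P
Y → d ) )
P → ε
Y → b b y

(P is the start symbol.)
To find M[P, 'd'], we find productions for P where 'd' is in the predict set (PREDICT(N → α) = (FIRST(α) \ {ε}) ∪ (FOLLOW(N) if α ⇒* ε)).

Relevant sets:
  FIRST(Y) = { ')', '+', 'b', 'd' }
  FOLLOW(P) = { $, '+', 'b' }

P → d ): PREDICT = { 'd' }
  'd' is in predict set, so this production goes in M[P, 'd']
P → Y b ): PREDICT = { ')', '+', 'b', 'd' }
  'd' is in predict set, so this production goes in M[P, 'd']
P → ε: PREDICT = { $, '+', 'b' }

M[P, 'd'] = P → d ), P → Y b )  (a multiply-defined cell — the grammar is not LL(1))

Answer: P → d ), P → Y b )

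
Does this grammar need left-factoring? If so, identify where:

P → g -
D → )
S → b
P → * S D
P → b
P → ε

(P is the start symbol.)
No, left-factoring is not needed

Left-factoring is needed when two productions for the same non-terminal
share a common prefix on the right-hand side.

Productions for P:
  P → g -
  P → * S D
  P → b
  P → ε

No common prefixes found.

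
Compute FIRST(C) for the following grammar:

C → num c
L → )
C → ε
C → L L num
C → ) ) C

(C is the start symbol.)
{ ')', 'num', ε }

To compute FIRST(C), examine every production with C on the left-hand side, reading each right-hand side left to right until a non-nullable symbol is reached.

FIRST sets of the other non-terminals involved (by the same procedure, iterated to a fixed point):
  FIRST(L) = { ')' }

From C → num c:
  - num is a terminal: add 'num' and stop
From C → ε:
  - ε-production, so ε ∈ FIRST(C)
From C → L L num:
  - L is a non-terminal: add FIRST(L) \ {ε} = { ')' }
    L is not nullable, so stop
From C → ) ) C:
  - ')' is a terminal: add ')' and stop

Collecting: FIRST(C) = { ')', 'num', ε }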